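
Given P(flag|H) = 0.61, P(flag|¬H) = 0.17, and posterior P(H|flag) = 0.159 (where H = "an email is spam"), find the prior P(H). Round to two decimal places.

In odds form, posterior odds = prior odds × likelihood ratio, so prior odds = posterior odds ÷ LR.
Posterior odds = 0.159/(1−0.159) = 0.1891. LR = 0.61/0.17 = 3.5882.
Prior odds = 0.1891/3.5882 = 0.0527, so P(H) = 0.0527/(1+0.0527) ≈ 0.05.

P(H) = 0.05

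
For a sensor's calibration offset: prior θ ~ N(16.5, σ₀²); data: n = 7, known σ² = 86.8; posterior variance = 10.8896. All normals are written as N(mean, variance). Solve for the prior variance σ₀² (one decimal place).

For the Normal–Normal model with known σ², precisions add: τ_n = τ₀ + n/σ².
So 1/σ₀² = 1/10.8896 − 7/86.8 = 0.091831 − 0.080645 = 0.011186.
Hence σ₀² = 1/0.011186 ≈ 89.4.

σ₀² = 89.4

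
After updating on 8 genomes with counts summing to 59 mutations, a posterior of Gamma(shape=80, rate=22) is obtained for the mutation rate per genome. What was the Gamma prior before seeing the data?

Gamma–Poisson conjugacy: posterior shape = α + Σxᵢ, posterior rate = β + n.
So α = 80 − 59 = 21 and β = 22 − 8 = 14.

Gamma(shape=21, rate=14)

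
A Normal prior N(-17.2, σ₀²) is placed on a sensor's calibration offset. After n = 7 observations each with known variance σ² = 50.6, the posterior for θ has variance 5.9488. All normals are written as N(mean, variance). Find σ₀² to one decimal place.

Posterior precision equals prior precision plus data precision: 1/σ_n² = 1/σ₀² + n/σ².
So 1/σ₀² = 1/5.9488 − 7/50.6 = 0.168101 − 0.138340 = 0.029761.
Hence σ₀² = 1/0.029761 ≈ 33.6.

σ₀² = 33.6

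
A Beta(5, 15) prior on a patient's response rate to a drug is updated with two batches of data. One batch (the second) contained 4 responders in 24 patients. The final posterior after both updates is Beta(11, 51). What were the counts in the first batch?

2 responders and 16 non-responders

Sequential conjugate updates are equivalent to a single update on the pooled data, so total successes = posterior α − prior α and total failures = posterior β − prior β.
Total across both batches: 11−5=6 responders, 51−15=36 non-responders.
Subtract the second batch: 6−4=2 responders and 36−20=16 non-responders.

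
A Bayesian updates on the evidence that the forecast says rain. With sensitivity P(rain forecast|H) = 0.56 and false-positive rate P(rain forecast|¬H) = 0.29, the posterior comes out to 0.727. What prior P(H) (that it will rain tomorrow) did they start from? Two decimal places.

P(H) = 0.58

Bayes' rule in odds form gives O(H|E) = O(H)·[P(E|H)/P(E|¬H)], hence O(H) = O(H|E)/LR.
Posterior odds = 0.727/(1−0.727) = 2.6630. LR = 0.56/0.29 = 1.9310.
Prior odds = 2.6630/1.9310 = 1.3791, so P(H) = 1.3791/(1+1.3791) ≈ 0.58.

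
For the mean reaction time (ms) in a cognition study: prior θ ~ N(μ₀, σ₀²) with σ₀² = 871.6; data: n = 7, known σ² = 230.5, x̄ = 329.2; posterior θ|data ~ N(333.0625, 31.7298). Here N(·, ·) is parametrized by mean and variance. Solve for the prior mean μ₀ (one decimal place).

With known observation variance, the Normal–Normal posterior has precision τ_n = τ₀ + n/σ² and mean μ_n = (τ₀μ₀ + (n/σ²)x̄)/τ_n.
Here τ₀ = 1/871.6 = 0.001147 and τ_data = 7/230.5 = 0.030369, so τ_n = 0.031516.
Rearranging for μ₀: μ₀ = (μ_n·τ_n − τ_data·x̄)/τ₀ = (333.0625·0.031516 − 0.030369·329.2) / 0.001147 = 0.499323/0.001147 ≈ 435.3.

μ₀ = 435.3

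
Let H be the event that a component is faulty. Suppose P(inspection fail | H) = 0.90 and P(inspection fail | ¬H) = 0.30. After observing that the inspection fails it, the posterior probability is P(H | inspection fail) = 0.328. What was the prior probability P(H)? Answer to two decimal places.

P(H) = 0.14

Bayes' rule in odds form gives O(H|E) = O(H)·[P(E|H)/P(E|¬H)], hence O(H) = O(H|E)/LR.
Posterior odds = 0.328/(1−0.328) = 0.4881. LR = 0.90/0.30 = 3.0000.
Prior odds = 0.4881/3.0000 = 0.1627, so P(H) = 0.1627/(1+0.1627) ≈ 0.14.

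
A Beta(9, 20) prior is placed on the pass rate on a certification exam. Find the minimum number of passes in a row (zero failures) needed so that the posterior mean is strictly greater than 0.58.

k = 19

After k passes and 0 failures the posterior is Beta(9+k, 20), with mean (9+k)/(9+20+k).
Set (9+k)/(29+k) > 0.58 and solve: k > (0.58·29 − 9)/(1 − 0.58) = 18.619.
The smallest integer exceeding 18.619 is 19.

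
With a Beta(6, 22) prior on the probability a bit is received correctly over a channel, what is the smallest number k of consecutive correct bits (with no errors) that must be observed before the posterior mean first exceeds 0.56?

After k correct bits and 0 errors the posterior is Beta(6+k, 22), with mean (6+k)/(6+22+k).
Set (6+k)/(28+k) > 0.56 and solve: k > (0.56·28 − 6)/(1 − 0.56) = 22.000.
The smallest integer exceeding 22.000 is 23, and checking k=23: (29)/(51) = 0.5686 > 0.56.

k = 23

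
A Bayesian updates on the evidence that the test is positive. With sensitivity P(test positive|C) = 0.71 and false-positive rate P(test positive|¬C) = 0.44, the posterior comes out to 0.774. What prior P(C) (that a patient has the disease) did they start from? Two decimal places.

Bayes' rule in odds form gives O(C|E) = O(C)·[P(E|C)/P(E|¬C)], hence O(C) = O(C|E)/LR.
Posterior odds = 0.774/(1−0.774) = 3.4248. LR = 0.71/0.44 = 1.6136.
Prior odds = 3.4248/1.6136 = 2.1225, so P(C) = 2.1225/(1+2.1225) ≈ 0.68.

P(C) = 0.68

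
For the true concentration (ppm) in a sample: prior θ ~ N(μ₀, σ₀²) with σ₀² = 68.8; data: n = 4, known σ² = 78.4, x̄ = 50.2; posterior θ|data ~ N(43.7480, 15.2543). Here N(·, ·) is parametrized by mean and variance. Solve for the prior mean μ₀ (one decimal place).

μ₀ = 21.1

With known observation variance, the Normal–Normal posterior has precision τ_n = τ₀ + n/σ² and mean μ_n = (τ₀μ₀ + (n/σ²)x̄)/τ_n.
Here τ₀ = 1/68.8 = 0.014535 and τ_data = 4/78.4 = 0.051020, so τ_n = 0.065555.
Rearranging for μ₀: μ₀ = (μ_n·τ_n − τ_data·x̄)/τ₀ = (43.7480·0.065555 − 0.051020·50.2) / 0.014535 = 0.306696/0.014535 ≈ 21.1.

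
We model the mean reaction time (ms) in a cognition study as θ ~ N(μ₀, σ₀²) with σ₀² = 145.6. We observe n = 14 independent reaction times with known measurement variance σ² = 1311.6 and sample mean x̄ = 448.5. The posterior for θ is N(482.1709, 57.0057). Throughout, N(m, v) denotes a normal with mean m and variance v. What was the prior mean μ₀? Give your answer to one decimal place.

The posterior mean is a precision-weighted average: μ_n = (τ₀μ₀ + τ_data·x̄)/(τ₀+τ_data), with τ₀=1/σ₀² and τ_data=n/σ².
Here τ₀ = 1/145.6 = 0.006868 and τ_data = 14/1311.6 = 0.010674, so τ_n = 0.017542.
Rearranging for μ₀: μ₀ = (μ_n·τ_n − τ_data·x̄)/τ₀ = (482.1709·0.017542 − 0.010674·448.5) / 0.006868 = 3.670953/0.006868 ≈ 534.5.

μ₀ = 534.5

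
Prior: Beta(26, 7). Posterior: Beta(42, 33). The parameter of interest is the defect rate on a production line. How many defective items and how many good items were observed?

16 defective items and 26 good items

A Beta(a, b) prior with s successes and f failures in binomial data gives a Beta(a+s, b+f) posterior.
So s = 42 − 26 = 16 and f = 33 − 7 = 26.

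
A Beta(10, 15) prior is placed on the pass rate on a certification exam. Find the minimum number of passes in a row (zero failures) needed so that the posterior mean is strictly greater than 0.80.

After k passes and 0 failures the posterior is Beta(10+k, 15), with mean (10+k)/(10+15+k).
Set (10+k)/(25+k) > 0.80 and solve: k > (0.80·25 − 10)/(1 − 0.80) = 50.000.
The smallest integer exceeding 50.000 is 51, and checking k=51: (61)/(76) = 0.8026 > 0.80.

k = 51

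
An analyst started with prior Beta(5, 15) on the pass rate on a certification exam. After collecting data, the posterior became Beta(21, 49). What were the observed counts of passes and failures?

A Beta(α, β) prior with s successes and f failures in binomial data gives a Beta(α+s, β+f) posterior.
So s = 21 − 5 = 16 and f = 49 − 15 = 34.

16 passes and 34 failures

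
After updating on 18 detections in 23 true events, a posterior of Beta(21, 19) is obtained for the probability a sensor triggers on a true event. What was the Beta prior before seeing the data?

Beta(3, 14)

Beta is conjugate to the binomial likelihood: posterior = Beta(a+s, b+f).
Subtract the data counts: 21−18=3, 19−5=14.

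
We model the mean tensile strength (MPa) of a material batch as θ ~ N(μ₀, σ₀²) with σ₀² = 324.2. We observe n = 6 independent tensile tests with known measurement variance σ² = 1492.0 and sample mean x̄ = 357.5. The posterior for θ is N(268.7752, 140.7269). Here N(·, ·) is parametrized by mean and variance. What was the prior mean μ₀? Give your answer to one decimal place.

With known observation variance, the Normal–Normal posterior has precision τ_n = τ₀ + n/σ² and mean μ_n = (τ₀μ₀ + (n/σ²)x̄)/τ_n.
Here τ₀ = 1/324.2 = 0.003085 and τ_data = 6/1492.0 = 0.004021, so τ_n = 0.007106.
Rearranging for μ₀: μ₀ = (μ_n·τ_n − τ_data·x̄)/τ₀ = (268.7752·0.007106 − 0.004021·357.5) / 0.003085 = 0.472409/0.003085 ≈ 153.1.

μ₀ = 153.1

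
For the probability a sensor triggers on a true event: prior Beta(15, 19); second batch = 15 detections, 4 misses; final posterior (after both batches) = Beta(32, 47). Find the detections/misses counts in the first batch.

2 detections and 24 misses

Sequential conjugate updates are equivalent to a single update on the pooled data, so total successes = posterior α − prior α and total failures = posterior β − prior β.
Total across both batches: 32−15=17 detections, 47−19=28 misses.
Subtract the second batch: 17−15=2 detections and 28−4=24 misses.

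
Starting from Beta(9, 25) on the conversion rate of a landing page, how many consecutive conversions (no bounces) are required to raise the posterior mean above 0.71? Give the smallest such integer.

k = 53

After k conversions and 0 bounces the posterior is Beta(9+k, 25), with mean (9+k)/(9+25+k).
Set (9+k)/(34+k) > 0.71 and solve: k > (0.71·34 − 9)/(1 − 0.71) = 52.207.
The smallest integer exceeding 52.207 is 53, and checking k=53: (62)/(87) = 0.7126 > 0.71.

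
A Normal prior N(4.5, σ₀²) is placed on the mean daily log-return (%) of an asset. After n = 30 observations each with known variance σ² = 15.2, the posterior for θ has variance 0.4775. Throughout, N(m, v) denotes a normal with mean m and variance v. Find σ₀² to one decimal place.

σ₀² = 8.3

Posterior precision equals prior precision plus data precision: 1/σ_n² = 1/σ₀² + n/σ².
So 1/σ₀² = 1/0.4775 − 30/15.2 = 2.094241 − 1.973684 = 0.120557.
Hence σ₀² = 1/0.120557 ≈ 8.3.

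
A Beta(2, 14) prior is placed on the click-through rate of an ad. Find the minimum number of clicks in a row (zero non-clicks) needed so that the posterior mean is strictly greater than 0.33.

After k clicks and 0 non-clicks the posterior is Beta(2+k, 14), with mean (2+k)/(2+14+k).
Set (2+k)/(16+k) > 0.33 and solve: k > (0.33·16 − 2)/(1 − 0.33) = 4.896.
The smallest integer exceeding 4.896 is 5.

k = 5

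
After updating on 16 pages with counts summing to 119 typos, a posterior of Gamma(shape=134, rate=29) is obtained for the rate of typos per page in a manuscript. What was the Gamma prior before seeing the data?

A Gamma(α, β) prior (rate parametrization) on a Poisson rate with n observations summing to S gives posterior Gamma(α+S, β+n).
So α = 134 − 119 = 15 and β = 29 − 16 = 13.

Gamma(shape=15, rate=13)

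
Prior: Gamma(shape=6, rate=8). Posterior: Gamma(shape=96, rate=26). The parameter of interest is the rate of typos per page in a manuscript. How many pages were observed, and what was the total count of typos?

n = 18 pages with total 90 typos

A Gamma(α, β) prior (rate parametrization) on a Poisson rate with n observations summing to S gives posterior Gamma(α+S, β+n).
Matching: Σxᵢ = 96 − 6 = 90 and n = 26 − 8 = 18.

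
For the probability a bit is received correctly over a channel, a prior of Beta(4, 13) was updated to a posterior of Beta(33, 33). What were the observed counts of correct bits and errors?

Beta is conjugate to the binomial likelihood: posterior = Beta(α+s, β+f).
So s = 33 − 4 = 29 and f = 33 − 13 = 20.

29 correct bits and 20 errors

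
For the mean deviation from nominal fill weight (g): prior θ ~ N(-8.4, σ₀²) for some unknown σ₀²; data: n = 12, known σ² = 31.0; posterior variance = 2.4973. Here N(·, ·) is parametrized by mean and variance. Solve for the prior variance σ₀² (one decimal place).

σ₀² = 75.0

Posterior precision equals prior precision plus data precision: 1/σ_n² = 1/σ₀² + n/σ².
So 1/σ₀² = 1/2.4973 − 12/31.0 = 0.400432 − 0.387097 = 0.013335.
Hence σ₀² = 1/0.013335 ≈ 75.0.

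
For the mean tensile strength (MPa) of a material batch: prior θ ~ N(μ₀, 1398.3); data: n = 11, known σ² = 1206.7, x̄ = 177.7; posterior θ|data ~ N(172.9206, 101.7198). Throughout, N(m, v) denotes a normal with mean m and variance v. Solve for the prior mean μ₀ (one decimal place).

The posterior mean is a precision-weighted average: μ_n = (τ₀μ₀ + τ_data·x̄)/(τ₀+τ_data), with τ₀=1/σ₀² and τ_data=n/σ².
Here τ₀ = 1/1398.3 = 0.000715 and τ_data = 11/1206.7 = 0.009116, so τ_n = 0.009831.
Rearranging for μ₀: μ₀ = (μ_n·τ_n − τ_data·x̄)/τ₀ = (172.9206·0.009831 − 0.009116·177.7) / 0.000715 = 0.080069/0.000715 ≈ 112.0.

μ₀ = 112.0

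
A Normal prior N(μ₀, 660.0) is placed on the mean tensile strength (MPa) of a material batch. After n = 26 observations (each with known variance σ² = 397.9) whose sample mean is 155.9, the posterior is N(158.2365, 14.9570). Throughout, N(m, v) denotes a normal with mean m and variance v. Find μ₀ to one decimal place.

With known observation variance, the Normal–Normal posterior has precision τ_n = τ₀ + n/σ² and mean μ_n = (τ₀μ₀ + (n/σ²)x̄)/τ_n.
Here τ₀ = 1/660.0 = 0.001515 and τ_data = 26/397.9 = 0.065343, so τ_n = 0.066858.
Rearranging for μ₀: μ₀ = (μ_n·τ_n − τ_data·x̄)/τ₀ = (158.2365·0.066858 − 0.065343·155.9) / 0.001515 = 0.392402/0.001515 ≈ 259.0.

μ₀ = 259.0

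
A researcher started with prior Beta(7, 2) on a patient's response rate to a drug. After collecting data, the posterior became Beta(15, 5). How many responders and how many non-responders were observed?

8 responders and 3 non-responders

Under Beta–binomial conjugacy the posterior parameters are (α+s, β+f).
So s = 15 − 7 = 8 and f = 5 − 2 = 3.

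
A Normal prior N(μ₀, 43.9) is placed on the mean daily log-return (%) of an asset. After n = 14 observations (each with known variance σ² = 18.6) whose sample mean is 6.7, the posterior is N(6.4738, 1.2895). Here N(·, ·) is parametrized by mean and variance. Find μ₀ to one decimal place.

μ₀ = -1.0

The posterior mean is a precision-weighted average: μ_n = (τ₀μ₀ + τ_data·x̄)/(τ₀+τ_data), with τ₀=1/σ₀² and τ_data=n/σ².
Here τ₀ = 1/43.9 = 0.022779 and τ_data = 14/18.6 = 0.752688, so τ_n = 0.775467.
Rearranging for μ₀: μ₀ = (μ_n·τ_n − τ_data·x̄)/τ₀ = (6.4738·0.775467 − 0.752688·6.7) / 0.022779 = -0.022791/0.022779 ≈ -1.0.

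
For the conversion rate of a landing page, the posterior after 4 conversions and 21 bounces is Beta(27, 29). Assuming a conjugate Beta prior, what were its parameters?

Beta is conjugate to the binomial likelihood: posterior = Beta(α+s, β+f).
Subtract the data counts: 27−4=23, 29−21=8.

Beta(23, 8)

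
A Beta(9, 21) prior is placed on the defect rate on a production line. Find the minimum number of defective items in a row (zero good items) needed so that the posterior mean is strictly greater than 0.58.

k = 21

After k defective items and 0 good items the posterior is Beta(9+k, 21), with mean (9+k)/(9+21+k).
Set (9+k)/(30+k) > 0.58 and solve: k > (0.58·30 − 9)/(1 − 0.58) = 20.000.
The smallest integer exceeding 20.000 is 21.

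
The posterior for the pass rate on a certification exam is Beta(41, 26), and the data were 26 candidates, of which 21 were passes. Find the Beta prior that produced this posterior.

Beta(20, 21)

Beta is conjugate to the binomial likelihood: posterior = Beta(α+s, β+f).
Subtract the data counts: 41−21=20, 26−5=21.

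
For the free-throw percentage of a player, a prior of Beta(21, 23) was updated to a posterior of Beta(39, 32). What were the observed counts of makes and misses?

18 makes and 9 misses

Under Beta–binomial conjugacy the posterior parameters are (α+s, β+f).
So s = 39 − 21 = 18 and f = 32 − 23 = 9.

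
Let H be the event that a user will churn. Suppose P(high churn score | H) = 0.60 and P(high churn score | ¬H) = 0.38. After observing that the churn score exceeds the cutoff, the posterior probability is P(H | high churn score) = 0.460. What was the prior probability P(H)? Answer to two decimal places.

Bayes' rule in odds form gives O(H|E) = O(H)·[P(E|H)/P(E|¬H)], hence O(H) = O(H|E)/LR.
Posterior odds = 0.460/(1−0.460) = 0.8519. LR = 0.60/0.38 = 1.5789.
Prior odds = 0.8519/1.5789 = 0.5396, so P(H) = 0.5396/(1+0.5396) ≈ 0.35.

P(H) = 0.35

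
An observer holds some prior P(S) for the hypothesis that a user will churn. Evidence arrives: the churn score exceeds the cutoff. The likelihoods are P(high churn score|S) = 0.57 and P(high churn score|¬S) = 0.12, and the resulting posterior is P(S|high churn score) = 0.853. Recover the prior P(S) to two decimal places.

Bayes' rule in odds form gives O(S|E) = O(S)·[P(E|S)/P(E|¬S)], hence O(S) = O(S|E)/LR.
Posterior odds = 0.853/(1−0.853) = 5.8027. LR = 0.57/0.12 = 4.7500.
Prior odds = 5.8027/4.7500 = 1.2216, so P(S) = 1.2216/(1+1.2216) ≈ 0.55.

P(S) = 0.55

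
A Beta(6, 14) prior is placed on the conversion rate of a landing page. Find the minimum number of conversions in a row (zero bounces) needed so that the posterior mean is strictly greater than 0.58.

After k conversions and 0 bounces the posterior is Beta(6+k, 14), with mean (6+k)/(6+14+k).
Set (6+k)/(20+k) > 0.58 and solve: k > (0.58·20 − 6)/(1 − 0.58) = 13.333.
The smallest integer exceeding 13.333 is 14.

k = 14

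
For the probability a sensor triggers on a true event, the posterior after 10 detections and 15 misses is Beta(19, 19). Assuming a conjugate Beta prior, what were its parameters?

A Beta(a, b) prior with s successes and f failures in binomial data gives a Beta(a+s, b+f) posterior.
Subtract the data counts: 19−10=9, 19−15=4.

Beta(9, 4)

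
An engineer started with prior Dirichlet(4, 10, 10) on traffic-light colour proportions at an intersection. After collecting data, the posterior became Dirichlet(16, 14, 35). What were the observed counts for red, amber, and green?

counts (12, 4, 25)

For a Dirichlet(α) prior with multinomial counts c, the posterior is Dirichlet(α + c) componentwise.
Counts are posterior − prior componentwise: 16−4=12, 14−10=4, 35−10=25.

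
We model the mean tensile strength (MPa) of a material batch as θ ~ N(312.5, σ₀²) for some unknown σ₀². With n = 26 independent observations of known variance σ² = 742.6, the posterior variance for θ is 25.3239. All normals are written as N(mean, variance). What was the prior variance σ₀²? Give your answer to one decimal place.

σ₀² = 223.4

Posterior precision equals prior precision plus data precision: 1/σ_n² = 1/σ₀² + n/σ².
So 1/σ₀² = 1/25.3239 − 26/742.6 = 0.039488 − 0.035012 = 0.004476.
Hence σ₀² = 1/0.004476 ≈ 223.4.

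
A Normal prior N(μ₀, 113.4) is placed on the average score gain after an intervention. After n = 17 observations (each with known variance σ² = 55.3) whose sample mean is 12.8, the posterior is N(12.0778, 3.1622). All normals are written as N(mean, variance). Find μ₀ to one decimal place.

The posterior mean is a precision-weighted average: μ_n = (τ₀μ₀ + τ_data·x̄)/(τ₀+τ_data), with τ₀=1/σ₀² and τ_data=n/σ².
Here τ₀ = 1/113.4 = 0.008818 and τ_data = 17/55.3 = 0.307414, so τ_n = 0.316232.
Rearranging for μ₀: μ₀ = (μ_n·τ_n − τ_data·x̄)/τ₀ = (12.0778·0.316232 − 0.307414·12.8) / 0.008818 = -0.115512/0.008818 ≈ -13.1.

μ₀ = -13.1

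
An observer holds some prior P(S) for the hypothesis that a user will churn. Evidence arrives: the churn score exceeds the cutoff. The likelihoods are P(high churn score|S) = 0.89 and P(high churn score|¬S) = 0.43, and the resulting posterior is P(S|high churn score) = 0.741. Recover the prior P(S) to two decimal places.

P(S) = 0.58

In odds form, posterior odds = prior odds × likelihood ratio, so prior odds = posterior odds ÷ LR.
Posterior odds = 0.741/(1−0.741) = 2.8610. LR = 0.89/0.43 = 2.0698.
Prior odds = 2.8610/2.0698 = 1.3823, so P(S) = 1.3823/(1+1.3823) ≈ 0.58.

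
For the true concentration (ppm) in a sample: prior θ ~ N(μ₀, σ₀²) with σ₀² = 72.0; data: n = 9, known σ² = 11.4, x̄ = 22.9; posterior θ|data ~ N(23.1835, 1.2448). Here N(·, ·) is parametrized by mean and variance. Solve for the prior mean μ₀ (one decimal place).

The posterior mean is a precision-weighted average: μ_n = (τ₀μ₀ + τ_data·x̄)/(τ₀+τ_data), with τ₀=1/σ₀² and τ_data=n/σ².
Here τ₀ = 1/72.0 = 0.013889 and τ_data = 9/11.4 = 0.789474, so τ_n = 0.803363.
Rearranging for μ₀: μ₀ = (μ_n·τ_n − τ_data·x̄)/τ₀ = (23.1835·0.803363 − 0.789474·22.9) / 0.013889 = 0.545812/0.013889 ≈ 39.3.

μ₀ = 39.3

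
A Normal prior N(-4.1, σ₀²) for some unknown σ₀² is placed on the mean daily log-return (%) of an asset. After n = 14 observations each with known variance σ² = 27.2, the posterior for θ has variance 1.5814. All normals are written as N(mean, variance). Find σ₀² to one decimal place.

σ₀² = 8.5

Posterior precision equals prior precision plus data precision: 1/σ_n² = 1/σ₀² + n/σ².
So 1/σ₀² = 1/1.5814 − 14/27.2 = 0.632351 − 0.514706 = 0.117645.
Hence σ₀² = 1/0.117645 ≈ 8.5.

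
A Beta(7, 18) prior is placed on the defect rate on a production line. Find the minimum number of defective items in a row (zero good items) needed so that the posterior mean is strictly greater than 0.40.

After k defective items and 0 good items the posterior is Beta(7+k, 18), with mean (7+k)/(7+18+k).
Set (7+k)/(25+k) > 0.40 and solve: k > (0.40·25 − 7)/(1 − 0.40) = 5.000.
The smallest integer exceeding 5.000 is 6, and checking k=6: (13)/(31) = 0.4194 > 0.40.

k = 6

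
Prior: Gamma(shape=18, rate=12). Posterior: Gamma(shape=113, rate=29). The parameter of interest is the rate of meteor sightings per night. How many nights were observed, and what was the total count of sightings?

A Gamma(α, β) prior (rate parametrization) on a Poisson rate with n observations summing to S gives posterior Gamma(α+S, β+n).
Matching: Σxᵢ = 113 − 18 = 95 and n = 29 − 12 = 17.

n = 17 nights with total 95 sightings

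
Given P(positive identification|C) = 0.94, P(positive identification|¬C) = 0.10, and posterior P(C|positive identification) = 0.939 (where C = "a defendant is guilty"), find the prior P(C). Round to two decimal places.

Bayes' rule in odds form gives O(C|E) = O(C)·[P(E|C)/P(E|¬C)], hence O(C) = O(C|E)/LR.
Posterior odds = 0.939/(1−0.939) = 15.3934. LR = 0.94/0.10 = 9.4000.
Prior odds = 15.3934/9.4000 = 1.6376, so P(C) = 1.6376/(1+1.6376) ≈ 0.62.

P(C) = 0.62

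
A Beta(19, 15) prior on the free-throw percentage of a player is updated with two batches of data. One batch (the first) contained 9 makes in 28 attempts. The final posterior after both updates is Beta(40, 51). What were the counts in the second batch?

Sequential conjugate updates are equivalent to a single update on the pooled data, so total successes = posterior α − prior α and total failures = posterior β − prior β.
Total across both batches: 40−19=21 makes, 51−15=36 misses.
Subtract the first batch: 21−9=12 makes and 36−19=17 misses.

12 makes and 17 misses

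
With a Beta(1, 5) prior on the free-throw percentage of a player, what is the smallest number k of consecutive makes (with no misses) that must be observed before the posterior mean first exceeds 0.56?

After k makes and 0 misses the posterior is Beta(1+k, 5), with mean (1+k)/(1+5+k).
Set (1+k)/(6+k) > 0.56 and solve: k > (0.56·6 − 1)/(1 − 0.56) = 5.364.
The smallest integer exceeding 5.364 is 6, and checking k=6: (7)/(12) = 0.5833 > 0.56.

k = 6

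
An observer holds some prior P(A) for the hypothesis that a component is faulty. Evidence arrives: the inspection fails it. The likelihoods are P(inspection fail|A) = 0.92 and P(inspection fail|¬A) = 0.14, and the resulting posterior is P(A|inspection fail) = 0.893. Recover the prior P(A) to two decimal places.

P(A) = 0.56

In odds form, posterior odds = prior odds × likelihood ratio, so prior odds = posterior odds ÷ LR.
Posterior odds = 0.893/(1−0.893) = 8.3458. LR = 0.92/0.14 = 6.5714.
Prior odds = 8.3458/6.5714 = 1.2700, so P(A) = 1.2700/(1+1.2700) ≈ 0.56.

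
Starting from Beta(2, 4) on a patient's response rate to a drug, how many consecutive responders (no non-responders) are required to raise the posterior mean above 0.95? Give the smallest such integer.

k = 75

After k responders and 0 non-responders the posterior is Beta(2+k, 4), with mean (2+k)/(2+4+k).
Set (2+k)/(6+k) > 0.95 and solve: k > (0.95·6 − 2)/(1 − 0.95) = 74.000.
The smallest integer exceeding 74.000 is 75.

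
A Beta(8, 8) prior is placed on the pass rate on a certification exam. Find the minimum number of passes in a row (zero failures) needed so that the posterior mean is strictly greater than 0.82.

After k passes and 0 failures the posterior is Beta(8+k, 8), with mean (8+k)/(8+8+k).
Set (8+k)/(16+k) > 0.82 and solve: k > (0.82·16 − 8)/(1 − 0.82) = 28.444.
The smallest integer exceeding 28.444 is 29.

k = 29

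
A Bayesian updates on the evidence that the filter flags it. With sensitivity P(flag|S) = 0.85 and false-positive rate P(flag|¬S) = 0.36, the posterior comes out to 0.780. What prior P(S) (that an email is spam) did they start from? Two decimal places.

P(S) = 0.60

Bayes' rule in odds form gives O(S|E) = O(S)·[P(E|S)/P(E|¬S)], hence O(S) = O(S|E)/LR.
Posterior odds = 0.780/(1−0.780) = 3.5455. LR = 0.85/0.36 = 2.3611.
Prior odds = 3.5455/2.3611 = 1.5016, so P(S) = 1.5016/(1+1.5016) ≈ 0.60.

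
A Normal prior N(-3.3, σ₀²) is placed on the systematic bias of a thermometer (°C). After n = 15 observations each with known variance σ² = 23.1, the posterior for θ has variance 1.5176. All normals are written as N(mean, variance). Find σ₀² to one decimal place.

σ₀² = 104.3

For the Normal–Normal model with known σ², precisions add: τ_n = τ₀ + n/σ².
So 1/σ₀² = 1/1.5176 − 15/23.1 = 0.658935 − 0.649351 = 0.009584.
Hence σ₀² = 1/0.009584 ≈ 104.3.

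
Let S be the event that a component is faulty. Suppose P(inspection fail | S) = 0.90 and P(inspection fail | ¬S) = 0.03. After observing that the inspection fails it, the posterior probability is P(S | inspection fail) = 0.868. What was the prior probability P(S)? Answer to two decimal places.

P(S) = 0.18

In odds form, posterior odds = prior odds × likelihood ratio, so prior odds = posterior odds ÷ LR.
Posterior odds = 0.868/(1−0.868) = 6.5758. LR = 0.90/0.03 = 30.0000.
Prior odds = 6.5758/30.0000 = 0.2192, so P(S) = 0.2192/(1+0.2192) ≈ 0.18.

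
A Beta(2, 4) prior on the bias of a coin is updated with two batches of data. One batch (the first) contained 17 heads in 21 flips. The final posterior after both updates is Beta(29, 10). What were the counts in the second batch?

10 heads and 2 tails

Sequential conjugate updates are equivalent to a single update on the pooled data, so total successes = posterior α − prior α and total failures = posterior β − prior β.
Total across both batches: 29−2=27 heads, 10−4=6 tails.
Subtract the first batch: 27−17=10 heads and 6−4=2 tails.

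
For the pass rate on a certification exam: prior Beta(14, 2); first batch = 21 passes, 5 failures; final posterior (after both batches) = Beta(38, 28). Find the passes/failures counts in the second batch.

3 passes and 21 failures

Sequential conjugate updates are equivalent to a single update on the pooled data, so total successes = posterior α − prior α and total failures = posterior β − prior β.
Total across both batches: 38−14=24 passes, 28−2=26 failures.
Subtract the first batch: 24−21=3 passes and 26−5=21 failures.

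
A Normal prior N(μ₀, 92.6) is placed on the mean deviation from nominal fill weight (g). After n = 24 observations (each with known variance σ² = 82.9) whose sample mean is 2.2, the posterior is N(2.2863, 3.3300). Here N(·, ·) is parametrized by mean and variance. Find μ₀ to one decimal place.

With known observation variance, the Normal–Normal posterior has precision τ_n = τ₀ + n/σ² and mean μ_n = (τ₀μ₀ + (n/σ²)x̄)/τ_n.
Here τ₀ = 1/92.6 = 0.010799 and τ_data = 24/82.9 = 0.289505, so τ_n = 0.300304.
Rearranging for μ₀: μ₀ = (μ_n·τ_n − τ_data·x̄)/τ₀ = (2.2863·0.300304 − 0.289505·2.2) / 0.010799 = 0.049674/0.010799 ≈ 4.6.

μ₀ = 4.6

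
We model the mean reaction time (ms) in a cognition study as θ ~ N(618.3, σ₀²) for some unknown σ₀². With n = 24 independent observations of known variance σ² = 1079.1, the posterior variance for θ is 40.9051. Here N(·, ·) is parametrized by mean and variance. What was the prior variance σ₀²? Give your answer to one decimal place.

Posterior precision equals prior precision plus data precision: 1/σ_n² = 1/σ₀² + n/σ².
So 1/σ₀² = 1/40.9051 − 24/1079.1 = 0.024447 − 0.022241 = 0.002206.
Hence σ₀² = 1/0.002206 ≈ 453.3.

σ₀² = 453.3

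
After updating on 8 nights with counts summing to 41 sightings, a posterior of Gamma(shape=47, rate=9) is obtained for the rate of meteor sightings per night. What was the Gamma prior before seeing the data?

A Gamma(α, β) prior (rate parametrization) on a Poisson rate with n observations summing to S gives posterior Gamma(α+S, β+n).
So α = 47 − 41 = 6 and β = 9 − 8 = 1.

Gamma(shape=6, rate=1)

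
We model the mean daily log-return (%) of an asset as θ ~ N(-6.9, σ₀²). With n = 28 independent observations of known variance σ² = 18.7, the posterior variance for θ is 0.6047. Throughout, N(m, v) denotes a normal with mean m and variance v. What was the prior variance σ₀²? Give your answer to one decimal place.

For the Normal–Normal model with known σ², precisions add: τ_n = τ₀ + n/σ².
So 1/σ₀² = 1/0.6047 − 28/18.7 = 1.653713 − 1.497326 = 0.156387.
Hence σ₀² = 1/0.156387 ≈ 6.4.

σ₀² = 6.4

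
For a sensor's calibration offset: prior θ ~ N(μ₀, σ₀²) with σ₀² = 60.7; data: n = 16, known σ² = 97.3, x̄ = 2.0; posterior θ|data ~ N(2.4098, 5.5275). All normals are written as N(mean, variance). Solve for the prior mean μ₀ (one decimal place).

The posterior mean is a precision-weighted average: μ_n = (τ₀μ₀ + τ_data·x̄)/(τ₀+τ_data), with τ₀=1/σ₀² and τ_data=n/σ².
Here τ₀ = 1/60.7 = 0.016474 and τ_data = 16/97.3 = 0.164440, so τ_n = 0.180914.
Rearranging for μ₀: μ₀ = (μ_n·τ_n − τ_data·x̄)/τ₀ = (2.4098·0.180914 − 0.164440·2.0) / 0.016474 = 0.107087/0.016474 ≈ 6.5.

μ₀ = 6.5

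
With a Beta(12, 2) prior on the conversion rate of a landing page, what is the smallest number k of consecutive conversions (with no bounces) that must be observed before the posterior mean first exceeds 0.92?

k = 12

After k conversions and 0 bounces the posterior is Beta(12+k, 2), with mean (12+k)/(12+2+k).
Set (12+k)/(14+k) > 0.92 and solve: k > (0.92·14 − 12)/(1 − 0.92) = 11.000.
The smallest integer exceeding 11.000 is 12, and checking k=12: (24)/(26) = 0.9231 > 0.92.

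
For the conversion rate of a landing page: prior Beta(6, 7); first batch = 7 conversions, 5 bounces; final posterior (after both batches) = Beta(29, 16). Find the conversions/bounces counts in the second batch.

Sequential conjugate updates are equivalent to a single update on the pooled data, so total successes = posterior α − prior α and total failures = posterior β − prior β.
Total across both batches: 29−6=23 conversions, 16−7=9 bounces.
Subtract the first batch: 23−7=16 conversions and 9−5=4 bounces.

16 conversions and 4 bounces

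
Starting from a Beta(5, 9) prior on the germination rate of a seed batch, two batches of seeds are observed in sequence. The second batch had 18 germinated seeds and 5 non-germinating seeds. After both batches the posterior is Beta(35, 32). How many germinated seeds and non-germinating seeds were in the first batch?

Sequential conjugate updates are equivalent to a single update on the pooled data, so total successes = posterior α − prior α and total failures = posterior β − prior β.
Total across both batches: 35−5=30 germinated seeds, 32−9=23 non-germinating seeds.
Subtract the second batch: 30−18=12 germinated seeds and 23−5=18 non-germinating seeds.

12 germinated seeds and 18 non-germinating seeds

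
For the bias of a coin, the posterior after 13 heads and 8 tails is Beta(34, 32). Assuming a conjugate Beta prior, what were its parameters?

Beta is conjugate to the binomial likelihood: posterior = Beta(α+s, β+f).
So α = 34 − 13 = 21 and β = 32 − 8 = 24.

Beta(21, 24)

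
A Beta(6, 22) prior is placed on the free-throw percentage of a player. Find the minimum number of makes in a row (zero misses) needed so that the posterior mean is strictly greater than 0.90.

After k makes and 0 misses the posterior is Beta(6+k, 22), with mean (6+k)/(6+22+k).
Set (6+k)/(28+k) > 0.90 and solve: k > (0.90·28 − 6)/(1 − 0.90) = 192.000.
The smallest integer exceeding 192.000 is 193.

k = 193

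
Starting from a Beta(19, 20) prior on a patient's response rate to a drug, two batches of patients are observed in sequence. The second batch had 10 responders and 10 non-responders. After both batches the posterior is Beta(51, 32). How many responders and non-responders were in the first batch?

Because Beta–binomial updating is additive in the counts, the combined data contributed (α_post−α_prior, β_post−β_prior) successes and failures.
Total across both batches: 51−19=32 responders, 32−20=12 non-responders.
Subtract the second batch: 32−10=22 responders and 12−10=2 non-responders.

22 responders and 2 non-responders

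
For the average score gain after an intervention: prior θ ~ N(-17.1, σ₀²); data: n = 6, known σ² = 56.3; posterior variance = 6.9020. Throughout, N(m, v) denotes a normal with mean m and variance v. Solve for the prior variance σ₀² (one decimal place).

σ₀² = 26.1

Posterior precision equals prior precision plus data precision: 1/σ_n² = 1/σ₀² + n/σ².
So 1/σ₀² = 1/6.9020 − 6/56.3 = 0.144886 − 0.106572 = 0.038314.
Hence σ₀² = 1/0.038314 ≈ 26.1.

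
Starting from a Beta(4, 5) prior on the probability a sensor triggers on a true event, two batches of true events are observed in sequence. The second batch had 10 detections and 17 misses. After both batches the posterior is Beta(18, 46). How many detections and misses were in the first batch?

4 detections and 24 misses

Because Beta–binomial updating is additive in the counts, the combined data contributed (α_post−α_prior, β_post−β_prior) successes and failures.
Total across both batches: 18−4=14 detections, 46−5=41 misses.
Subtract the second batch: 14−10=4 detections and 41−17=24 misses.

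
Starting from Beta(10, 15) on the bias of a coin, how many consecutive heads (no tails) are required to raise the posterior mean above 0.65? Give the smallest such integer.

k = 18

After k heads and 0 tails the posterior is Beta(10+k, 15), with mean (10+k)/(10+15+k).
Set (10+k)/(25+k) > 0.65 and solve: k > (0.65·25 − 10)/(1 − 0.65) = 17.857.
The smallest integer exceeding 17.857 is 18, and checking k=18: (28)/(43) = 0.6512 > 0.65.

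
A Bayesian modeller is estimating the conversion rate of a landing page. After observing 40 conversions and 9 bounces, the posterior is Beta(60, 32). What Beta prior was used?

Beta(20, 23)

Under Beta–binomial conjugacy the posterior parameters are (a+s, b+f).
So a = 60 − 40 = 20 and b = 32 − 9 = 23.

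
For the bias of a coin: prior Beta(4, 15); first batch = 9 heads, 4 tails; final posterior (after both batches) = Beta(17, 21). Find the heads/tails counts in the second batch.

4 heads and 2 tails

Sequential conjugate updates are equivalent to a single update on the pooled data, so total successes = posterior α − prior α and total failures = posterior β − prior β.
Total across both batches: 17−4=13 heads, 21−15=6 tails.
Subtract the first batch: 13−9=4 heads and 6−4=2 tails.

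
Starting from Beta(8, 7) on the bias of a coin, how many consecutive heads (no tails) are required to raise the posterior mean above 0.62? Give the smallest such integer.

k = 4

After k heads and 0 tails the posterior is Beta(8+k, 7), with mean (8+k)/(8+7+k).
Set (8+k)/(15+k) > 0.62 and solve: k > (0.62·15 − 8)/(1 − 0.62) = 3.421.
The smallest integer exceeding 3.421 is 4, and checking k=4: (12)/(19) = 0.6316 > 0.62.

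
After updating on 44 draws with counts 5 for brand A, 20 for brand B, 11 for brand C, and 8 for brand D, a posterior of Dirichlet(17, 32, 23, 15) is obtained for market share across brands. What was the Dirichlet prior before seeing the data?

Dirichlet(12, 12, 12, 7)

For a Dirichlet(α) prior with multinomial counts c, the posterior is Dirichlet(α + c) componentwise.
Subtract each count from the matching posterior parameter: 17−5=12, 32−20=12, 23−11=12, 15−8=7.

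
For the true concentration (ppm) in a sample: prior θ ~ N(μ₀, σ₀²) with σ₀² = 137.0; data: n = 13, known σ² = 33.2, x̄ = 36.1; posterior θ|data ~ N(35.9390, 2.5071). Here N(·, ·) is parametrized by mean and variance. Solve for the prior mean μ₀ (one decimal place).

The posterior mean is a precision-weighted average: μ_n = (τ₀μ₀ + τ_data·x̄)/(τ₀+τ_data), with τ₀=1/σ₀² and τ_data=n/σ².
Here τ₀ = 1/137.0 = 0.007299 and τ_data = 13/33.2 = 0.391566, so τ_n = 0.398865.
Rearranging for μ₀: μ₀ = (μ_n·τ_n − τ_data·x̄)/τ₀ = (35.9390·0.398865 − 0.391566·36.1) / 0.007299 = 0.199277/0.007299 ≈ 27.3.

μ₀ = 27.3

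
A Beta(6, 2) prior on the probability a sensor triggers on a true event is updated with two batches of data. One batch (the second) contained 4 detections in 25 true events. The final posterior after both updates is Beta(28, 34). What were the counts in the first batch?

18 detections and 11 misses

Because Beta–binomial updating is additive in the counts, the combined data contributed (α_post−α_prior, β_post−β_prior) successes and failures.
Total across both batches: 28−6=22 detections, 34−2=32 misses.
Subtract the second batch: 22−4=18 detections and 32−21=11 misses.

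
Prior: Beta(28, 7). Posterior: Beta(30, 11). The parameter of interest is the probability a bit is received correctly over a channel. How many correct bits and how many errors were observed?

Under Beta–binomial conjugacy the posterior parameters are (a+s, b+f).
Match parameters: s=30−28=2, f=11−7=4.

2 correct bits and 4 errors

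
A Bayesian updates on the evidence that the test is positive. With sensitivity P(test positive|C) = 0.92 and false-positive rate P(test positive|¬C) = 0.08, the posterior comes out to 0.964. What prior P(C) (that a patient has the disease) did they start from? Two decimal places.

In odds form, posterior odds = prior odds × likelihood ratio, so prior odds = posterior odds ÷ LR.
Posterior odds = 0.964/(1−0.964) = 26.7778. LR = 0.92/0.08 = 11.5000.
Prior odds = 26.7778/11.5000 = 2.3285, so P(C) = 2.3285/(1+2.3285) ≈ 0.70.

P(C) = 0.70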